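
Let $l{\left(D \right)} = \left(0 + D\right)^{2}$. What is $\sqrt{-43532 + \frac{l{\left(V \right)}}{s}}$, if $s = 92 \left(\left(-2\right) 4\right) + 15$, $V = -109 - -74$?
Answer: $\frac{3 i \sqrt{51316557}}{103} \approx 208.65 i$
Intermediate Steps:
$V = -35$ ($V = -109 + 74 = -35$)
$s = -721$ ($s = 92 \left(-8\right) + 15 = -736 + 15 = -721$)
$l{\left(D \right)} = D^{2}$
$\sqrt{-43532 + \frac{l{\left(V \right)}}{s}} = \sqrt{-43532 + \frac{\left(-35\right)^{2}}{-721}} = \sqrt{-43532 + 1225 \left(- \frac{1}{721}\right)} = \sqrt{-43532 - \frac{175}{103}} = \sqrt{- \frac{4483971}{103}} = \frac{3 i \sqrt{51316557}}{103}$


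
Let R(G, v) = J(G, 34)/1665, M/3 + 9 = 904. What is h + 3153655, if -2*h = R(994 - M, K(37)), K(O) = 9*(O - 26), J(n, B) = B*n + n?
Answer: 2100346067/666 ≈ 3.1537e+6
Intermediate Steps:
J(n, B) = n + B*n
K(O) = -234 + 9*O (K(O) = 9*(-26 + O) = -234 + 9*O)
M = 2685 (M = -27 + 3*904 = -27 + 2712 = 2685)
R(G, v) = 7*G/333 (R(G, v) = (G*(1 + 34))/1665 = (G*35)*(1/1665) = (35*G)*(1/1665) = 7*G/333)
h = 11837/666 (h = -7*(994 - 1*2685)/666 = -7*(994 - 2685)/666 = -7*(-1691)/666 = -1/2*(-11837/333) = 11837/666 ≈ 17.773)
h + 3153655 = 11837/666 + 3153655 = 2100346067/666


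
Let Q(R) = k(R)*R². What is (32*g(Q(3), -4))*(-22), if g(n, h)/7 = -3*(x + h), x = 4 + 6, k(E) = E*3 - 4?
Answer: 88704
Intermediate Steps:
k(E) = -4 + 3*E (k(E) = 3*E - 4 = -4 + 3*E)
x = 10
Q(R) = R²*(-4 + 3*R) (Q(R) = (-4 + 3*R)*R² = R²*(-4 + 3*R))
g(n, h) = -210 - 21*h (g(n, h) = 7*(-3*(10 + h)) = 7*(-30 - 3*h) = -210 - 21*h)
(32*g(Q(3), -4))*(-22) = (32*(-210 - 21*(-4)))*(-22) = (32*(-210 + 84))*(-22) = (32*(-126))*(-22) = -4032*(-22) = 88704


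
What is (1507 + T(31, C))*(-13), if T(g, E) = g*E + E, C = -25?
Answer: -9191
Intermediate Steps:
T(g, E) = E + E*g (T(g, E) = E*g + E = E + E*g)
(1507 + T(31, C))*(-13) = (1507 - 25*(1 + 31))*(-13) = (1507 - 25*32)*(-13) = (1507 - 800)*(-13) = 707*(-13) = -9191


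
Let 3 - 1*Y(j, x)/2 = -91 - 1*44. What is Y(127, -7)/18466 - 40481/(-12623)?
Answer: 375503047/116548159 ≈ 3.2219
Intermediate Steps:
Y(j, x) = 276 (Y(j, x) = 6 - 2*(-91 - 1*44) = 6 - 2*(-91 - 44) = 6 - 2*(-135) = 6 + 270 = 276)
Y(127, -7)/18466 - 40481/(-12623) = 276/18466 - 40481/(-12623) = 276*(1/18466) - 40481*(-1/12623) = 138/9233 + 40481/12623 = 375503047/116548159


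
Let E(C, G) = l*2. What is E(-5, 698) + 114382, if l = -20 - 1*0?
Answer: 114342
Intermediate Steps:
l = -20 (l = -20 + 0 = -20)
E(C, G) = -40 (E(C, G) = -20*2 = -40)
E(-5, 698) + 114382 = -40 + 114382 = 114342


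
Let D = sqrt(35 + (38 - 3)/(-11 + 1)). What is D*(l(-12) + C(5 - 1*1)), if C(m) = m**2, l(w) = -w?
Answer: 42*sqrt(14) ≈ 157.15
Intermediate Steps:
D = 3*sqrt(14)/2 (D = sqrt(35 + 35/(-10)) = sqrt(35 + 35*(-1/10)) = sqrt(35 - 7/2) = sqrt(63/2) = 3*sqrt(14)/2 ≈ 5.6125)
D*(l(-12) + C(5 - 1*1)) = (3*sqrt(14)/2)*(-1*(-12) + (5 - 1*1)**2) = (3*sqrt(14)/2)*(12 + (5 - 1)**2) = (3*sqrt(14)/2)*(12 + 4**2) = (3*sqrt(14)/2)*(12 + 16) = (3*sqrt(14)/2)*28 = 42*sqrt(14)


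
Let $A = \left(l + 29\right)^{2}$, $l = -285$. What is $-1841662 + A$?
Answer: $-1776126$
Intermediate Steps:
$A = 65536$ ($A = \left(-285 + 29\right)^{2} = \left(-256\right)^{2} = 65536$)
$-1841662 + A = -1841662 + 65536 = -1776126$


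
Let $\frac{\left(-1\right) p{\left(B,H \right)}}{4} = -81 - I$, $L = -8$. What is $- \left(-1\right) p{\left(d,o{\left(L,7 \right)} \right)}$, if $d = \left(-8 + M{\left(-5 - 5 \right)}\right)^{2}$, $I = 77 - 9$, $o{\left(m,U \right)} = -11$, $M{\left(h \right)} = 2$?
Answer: $596$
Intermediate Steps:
$I = 68$
$d = 36$ ($d = \left(-8 + 2\right)^{2} = \left(-6\right)^{2} = 36$)
$p{\left(B,H \right)} = 596$ ($p{\left(B,H \right)} = - 4 \left(-81 - 68\right) = \left(-4\right) \left(-149\right) = 596$)
$- \left(-1\right) p{\left(d,o{\left(L,7 \right)} \right)} = - \left(-1\right) 596 = \left(-1\right) \left(-596\right) = 596$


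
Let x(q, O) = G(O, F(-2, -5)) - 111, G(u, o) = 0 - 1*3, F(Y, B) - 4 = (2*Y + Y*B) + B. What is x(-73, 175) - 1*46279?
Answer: -46393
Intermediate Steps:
F(Y, B) = 4 + B + 2*Y + B*Y (F(Y, B) = 4 + ((2*Y + Y*B) + B) = 4 + ((2*Y + B*Y) + B) = 4 + (B + 2*Y + B*Y) = 4 + B + 2*Y + B*Y)
G(u, o) = -3 (G(u, o) = 0 - 3 = -3)
x(q, O) = -114 (x(q, O) = -3 - 111 = -114)
x(-73, 175) - 1*46279 = -114 - 1*46279 = -114 - 46279 = -46393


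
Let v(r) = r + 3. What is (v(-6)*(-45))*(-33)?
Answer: -4455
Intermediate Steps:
v(r) = 3 + r
(v(-6)*(-45))*(-33) = ((3 - 6)*(-45))*(-33) = -3*(-45)*(-33) = 135*(-33) = -4455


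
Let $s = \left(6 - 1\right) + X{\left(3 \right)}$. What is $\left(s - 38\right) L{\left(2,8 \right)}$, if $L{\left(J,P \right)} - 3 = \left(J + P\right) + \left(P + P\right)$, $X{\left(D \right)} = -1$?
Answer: $-986$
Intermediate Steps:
$s = 4$ ($s = \left(6 - 1\right) - 1 = 5 - 1 = 4$)
$L{\left(J,P \right)} = 3 + J + 3 P$ ($L{\left(J,P \right)} = 3 + \left(\left(J + P\right) + \left(P + P\right)\right) = 3 + \left(\left(J + P\right) + 2 P\right) = 3 + \left(J + 3 P\right) = 3 + J + 3 P$)
$\left(s - 38\right) L{\left(2,8 \right)} = \left(4 - 38\right) \left(3 + 2 + 3 \cdot 8\right) = - 34 \left(3 + 2 + 24\right) = \left(-34\right) 29 = -986$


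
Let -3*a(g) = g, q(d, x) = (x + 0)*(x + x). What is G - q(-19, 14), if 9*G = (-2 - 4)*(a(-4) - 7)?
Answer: -3494/9 ≈ -388.22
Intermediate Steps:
q(d, x) = 2*x**2 (q(d, x) = x*(2*x) = 2*x**2)
a(g) = -g/3
G = 34/9 (G = ((-2 - 4)*(-1/3*(-4) - 7))/9 = (-6*(4/3 - 7))/9 = (-6*(-17/3))/9 = (1/9)*34 = 34/9 ≈ 3.7778)
G - q(-19, 14) = 34/9 - 2*14**2 = 34/9 - 2*196 = 34/9 - 1*392 = 34/9 - 392 = -3494/9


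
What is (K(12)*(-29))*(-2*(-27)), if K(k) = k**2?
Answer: -225504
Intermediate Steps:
(K(12)*(-29))*(-2*(-27)) = (12**2*(-29))*(-2*(-27)) = (144*(-29))*54 = -4176*54 = -225504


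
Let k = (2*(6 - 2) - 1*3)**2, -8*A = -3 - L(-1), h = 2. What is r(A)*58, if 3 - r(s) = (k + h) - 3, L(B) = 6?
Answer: -1218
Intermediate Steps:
A = 9/8 (A = -(-3 - 1*6)/8 = -(-3 - 6)/8 = -1/8*(-9) = 9/8 ≈ 1.1250)
k = 25 (k = (2*4 - 3)**2 = (8 - 3)**2 = 5**2 = 25)
r(s) = -21 (r(s) = 3 - ((25 + 2) - 3) = 3 - (27 - 3) = 3 - 1*24 = 3 - 24 = -21)
r(A)*58 = -21*58 = -1218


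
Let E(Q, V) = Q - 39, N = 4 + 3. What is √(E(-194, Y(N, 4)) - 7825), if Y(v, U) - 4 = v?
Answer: I*√8058 ≈ 89.766*I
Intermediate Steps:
N = 7
Y(v, U) = 4 + v
E(Q, V) = -39 + Q
√(E(-194, Y(N, 4)) - 7825) = √((-39 - 194) - 7825) = √(-233 - 7825) = √(-8058) = I*√8058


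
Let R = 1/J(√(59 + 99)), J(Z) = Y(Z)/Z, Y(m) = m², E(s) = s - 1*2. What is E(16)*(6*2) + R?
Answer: 168 + √158/158 ≈ 168.08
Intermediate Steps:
E(s) = -2 + s (E(s) = s - 2 = -2 + s)
J(Z) = Z (J(Z) = Z²/Z = Z)
R = √158/158 (R = 1/(√(59 + 99)) = 1/(√158) = √158/158 ≈ 0.079556)
E(16)*(6*2) + R = (-2 + 16)*(6*2) + √158/158 = 14*12 + √158/158 = 168 + √158/158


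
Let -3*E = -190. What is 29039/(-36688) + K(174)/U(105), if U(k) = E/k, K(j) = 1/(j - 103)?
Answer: -38017939/49492112 ≈ -0.76816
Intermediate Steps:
E = 190/3 (E = -⅓*(-190) = 190/3 ≈ 63.333)
K(j) = 1/(-103 + j)
U(k) = 190/(3*k)
29039/(-36688) + K(174)/U(105) = 29039/(-36688) + 1/((-103 + 174)*(((190/3)/105))) = 29039*(-1/36688) + 1/(71*(((190/3)*(1/105)))) = -29039/36688 + 1/(71*(38/63)) = -29039/36688 + (1/71)*(63/38) = -29039/36688 + 63/2698 = -38017939/49492112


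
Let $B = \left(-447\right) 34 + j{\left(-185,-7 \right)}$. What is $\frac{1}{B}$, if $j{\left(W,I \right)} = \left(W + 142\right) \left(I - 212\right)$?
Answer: $- \frac{1}{5781} \approx -0.00017298$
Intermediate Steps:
$j{\left(W,I \right)} = \left(-212 + I\right) \left(142 + W\right)$ ($j{\left(W,I \right)} = \left(142 + W\right) \left(-212 + I\right) = \left(-212 + I\right) \left(142 + W\right)$)
$B = -5781$ ($B = \left(-447\right) 34 - -9417 = -15198 + \left(-30104 + 39220 - 994 + 1295\right) = -15198 + 9417 = -5781$)
$\frac{1}{B} = \frac{1}{-5781} = - \frac{1}{5781}$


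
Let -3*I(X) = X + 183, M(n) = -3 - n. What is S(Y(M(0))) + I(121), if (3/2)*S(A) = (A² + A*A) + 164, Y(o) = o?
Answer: 20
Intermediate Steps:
S(A) = 328/3 + 4*A²/3 (S(A) = 2*((A² + A*A) + 164)/3 = 2*((A² + A²) + 164)/3 = 2*(2*A² + 164)/3 = 2*(164 + 2*A²)/3 = 328/3 + 4*A²/3)
I(X) = -61 - X/3 (I(X) = -(X + 183)/3 = -(183 + X)/3 = -61 - X/3)
S(Y(M(0))) + I(121) = (328/3 + 4*(-3 - 1*0)²/3) + (-61 - ⅓*121) = (328/3 + 4*(-3 + 0)²/3) + (-61 - 121/3) = (328/3 + (4/3)*(-3)²) - 304/3 = (328/3 + (4/3)*9) - 304/3 = (328/3 + 12) - 304/3 = 364/3 - 304/3 = 20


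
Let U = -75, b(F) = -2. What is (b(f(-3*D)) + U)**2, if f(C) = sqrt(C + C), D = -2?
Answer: 5929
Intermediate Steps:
f(C) = sqrt(2)*sqrt(C) (f(C) = sqrt(2*C) = sqrt(2)*sqrt(C))
(b(f(-3*D)) + U)**2 = (-2 - 75)**2 = (-77)**2 = 5929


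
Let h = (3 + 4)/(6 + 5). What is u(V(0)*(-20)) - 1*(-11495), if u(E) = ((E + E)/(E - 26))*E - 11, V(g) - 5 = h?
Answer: 94847612/8393 ≈ 11301.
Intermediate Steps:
h = 7/11 ≈ 0.63636
V(g) = 62/11 (V(g) = 5 + 7/11 = 62/11)
u(E) = -11 + 2*E**2/(-26 + E) (u(E) = ((2*E)/(-26 + E))*E - 11 = (2*E/(-26 + E))*E - 11 = 2*E**2/(-26 + E) - 11 = -11 + 2*E**2/(-26 + E))
u(V(0)*(-20)) - 1*(-11495) = (286 - 62*(-20) + 2*((62/11)*(-20))**2)/(-26 + (62/11)*(-20)) - 1*(-11495) = (286 - 11*(-1240/11) + 2*(-1240/11)**2)/(-26 - 1240/11) + 11495 = (286 + 1240 + 2*(1537600/121))/(-1526/11) + 11495 = -11*(286 + 1240 + 3075200/121)/1526 + 11495 = -11/1526*3259846/121 + 11495 = -1629923/8393 + 11495 = 94847612/8393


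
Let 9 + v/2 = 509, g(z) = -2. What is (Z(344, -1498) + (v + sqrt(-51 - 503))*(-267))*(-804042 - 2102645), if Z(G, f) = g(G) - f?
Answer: 771737025248 + 776085429*I*sqrt(554) ≈ 7.7174e+11 + 1.8267e+10*I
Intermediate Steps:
v = 1000 (v = -18 + 2*509 = -18 + 1018 = 1000)
Z(G, f) = -2 - f
(Z(344, -1498) + (v + sqrt(-51 - 503))*(-267))*(-804042 - 2102645) = ((-2 - 1*(-1498)) + (1000 + sqrt(-51 - 503))*(-267))*(-804042 - 2102645) = ((-2 + 1498) + (1000 + sqrt(-554))*(-267))*(-2906687) = (1496 + (1000 + I*sqrt(554))*(-267))*(-2906687) = (1496 + (-267000 - 267*I*sqrt(554)))*(-2906687) = (-265504 - 267*I*sqrt(554))*(-2906687) = 771737025248 + 776085429*I*sqrt(554)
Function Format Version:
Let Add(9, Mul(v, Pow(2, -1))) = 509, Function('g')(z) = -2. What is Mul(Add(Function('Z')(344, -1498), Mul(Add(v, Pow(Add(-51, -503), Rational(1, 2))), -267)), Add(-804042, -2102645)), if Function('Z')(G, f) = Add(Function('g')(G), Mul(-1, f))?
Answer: Add(771737025248, Mul(776085429, I, Pow(554, Rational(1, 2)))) ≈ Add(7.7174e+11, Mul(1.8267e+10, I))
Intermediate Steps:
v = 1000 (v = Add(-18, Mul(2, 509)) = Add(-18, 1018) = 1000)
Function('Z')(G, f) = Add(-2, Mul(-1, f))
Mul(Add(Function('Z')(344, -1498), Mul(Add(v, Pow(Add(-51, -503), Rational(1, 2))), -267)), Add(-804042, -2102645)) = Mul(Add(Add(-2, Mul(-1, -1498)), Mul(Add(1000, Pow(Add(-51, -503), Rational(1, 2))), -267)), Add(-804042, -2102645)) = Mul(Add(Add(-2, 1498), Mul(Add(1000, Pow(-554, Rational(1, 2))), -267)), -2906687) = Mul(Add(1496, Mul(Add(1000, Mul(I, Pow(554, Rational(1, 2)))), -267)), -2906687) = Mul(Add(1496, Add(-267000, Mul(-267, I, Pow(554, Rational(1, 2))))), -2906687) = Mul(Add(-265504, Mul(-267, I, Pow(554, Rational(1, 2)))), -2906687) = Add(771737025248, Mul(776085429, I, Pow(554, Rational(1, 2))))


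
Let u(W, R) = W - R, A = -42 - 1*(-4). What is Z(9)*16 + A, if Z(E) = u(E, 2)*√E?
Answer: 298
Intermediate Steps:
A = -38 (A = -42 + 4 = -38)
Z(E) = √E*(-2 + E) (Z(E) = (E - 1*2)*√E = (E - 2)*√E = (-2 + E)*√E = √E*(-2 + E))
Z(9)*16 + A = (√9*(-2 + 9))*16 - 38 = (3*7)*16 - 38 = 21*16 - 38 = 336 - 38 = 298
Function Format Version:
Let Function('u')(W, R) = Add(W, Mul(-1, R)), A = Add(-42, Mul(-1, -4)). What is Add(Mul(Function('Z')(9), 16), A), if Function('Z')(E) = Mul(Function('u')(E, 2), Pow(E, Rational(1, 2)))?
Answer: 298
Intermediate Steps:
A = -38 (A = Add(-42, 4) = -38)
Function('Z')(E) = Mul(Pow(E, Rational(1, 2)), Add(-2, E)) (Function('Z')(E) = Mul(Add(E, Mul(-1, 2)), Pow(E, Rational(1, 2))) = Mul(Add(E, -2), Pow(E, Rational(1, 2))) = Mul(Add(-2, E), Pow(E, Rational(1, 2))) = Mul(Pow(E, Rational(1, 2)), Add(-2, E)))
Add(Mul(Function('Z')(9), 16), A) = Add(Mul(Mul(Pow(9, Rational(1, 2)), Add(-2, 9)), 16), -38) = Add(Mul(Mul(3, 7), 16), -38) = Add(Mul(21, 16), -38) = Add(336, -38) = 298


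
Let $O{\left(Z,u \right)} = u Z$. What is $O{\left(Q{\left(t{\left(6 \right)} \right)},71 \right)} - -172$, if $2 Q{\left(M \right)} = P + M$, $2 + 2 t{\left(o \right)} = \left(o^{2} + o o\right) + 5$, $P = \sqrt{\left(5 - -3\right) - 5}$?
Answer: $\frac{6013}{4} + \frac{71 \sqrt{3}}{2} \approx 1564.7$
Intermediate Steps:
$P = \sqrt{3}$ ($P = \sqrt{\left(5 + 3\right) - 5} = \sqrt{8 - 5} = \sqrt{3} \approx 1.732$)
$t{\left(o \right)} = \frac{3}{2} + o^{2}$ ($t{\left(o \right)} = -1 + \frac{\left(o^{2} + o o\right) + 5}{2} = -1 + \frac{\left(o^{2} + o^{2}\right) + 5}{2} = -1 + \frac{2 o^{2} + 5}{2} = -1 + \frac{5 + 2 o^{2}}{2} = -1 + \left(\frac{5}{2} + o^{2}\right) = \frac{3}{2} + o^{2}$)
$Q{\left(M \right)} = \frac{M}{2} + \frac{\sqrt{3}}{2}$ ($Q{\left(M \right)} = \frac{\sqrt{3} + M}{2} = \frac{M + \sqrt{3}}{2} = \frac{M}{2} + \frac{\sqrt{3}}{2}$)
$O{\left(Z,u \right)} = Z u$
$O{\left(Q{\left(t{\left(6 \right)} \right)},71 \right)} - -172 = \left(\frac{\frac{3}{2} + 6^{2}}{2} + \frac{\sqrt{3}}{2}\right) 71 - -172 = \left(\frac{\frac{3}{2} + 36}{2} + \frac{\sqrt{3}}{2}\right) 71 + 172 = \left(\frac{1}{2} \cdot \frac{75}{2} + \frac{\sqrt{3}}{2}\right) 71 + 172 = \left(\frac{75}{4} + \frac{\sqrt{3}}{2}\right) 71 + 172 = \left(\frac{5325}{4} + \frac{71 \sqrt{3}}{2}\right) + 172 = \frac{6013}{4} + \frac{71 \sqrt{3}}{2}$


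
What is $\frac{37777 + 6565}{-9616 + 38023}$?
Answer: $\frac{44342}{28407} \approx 1.561$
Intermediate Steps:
$\frac{37777 + 6565}{-9616 + 38023} = \frac{44342}{28407}$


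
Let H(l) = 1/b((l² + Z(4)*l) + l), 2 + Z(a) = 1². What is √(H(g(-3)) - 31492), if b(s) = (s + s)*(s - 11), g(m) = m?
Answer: 7*I*√23137/6 ≈ 177.46*I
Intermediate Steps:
Z(a) = -1 (Z(a) = -2 + 1² = -2 + 1 = -1)
b(s) = 2*s*(-11 + s) (b(s) = (2*s)*(-11 + s) = 2*s*(-11 + s))
H(l) = 1/(2*l²*(-11 + l²)) (H(l) = 1/(2*((l² - l) + l)*(-11 + ((l² - l) + l))) = 1/(2*l²*(-11 + l²)))
√(H(g(-3)) - 31492) = √((½)/((-3)²*(-11 + (-3)²)) - 31492) = √((½)*(⅑)/(-11 + 9) - 31492) = √((½)*(⅑)/(-2) - 31492) = √((½)*(⅑)*(-½) - 31492) = √(-1/36 - 31492) = √(-1133713/36) = 7*I*√23137/6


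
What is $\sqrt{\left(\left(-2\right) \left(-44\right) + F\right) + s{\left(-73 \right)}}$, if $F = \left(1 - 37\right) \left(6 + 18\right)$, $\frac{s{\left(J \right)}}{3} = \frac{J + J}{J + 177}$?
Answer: $\frac{i \sqrt{527423}}{26} \approx 27.932 i$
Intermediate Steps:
$s{\left(J \right)} = \frac{6 J}{177 + J}$ ($s{\left(J \right)} = 3 \frac{J + J}{J + 177} = 3 \frac{2 J}{177 + J} = \frac{6 J}{177 + J}$)
$F = -864$ ($F = \left(-36\right) 24 = -864$)
$\sqrt{\left(\left(-2\right) \left(-44\right) + F\right) + s{\left(-73 \right)}} = \sqrt{\left(\left(-2\right) \left(-44\right) - 864\right) + 6 \left(-73\right) \frac{1}{177 - 73}} = \sqrt{\left(88 - 864\right) + 6 \left(-73\right) \frac{1}{104}} = \sqrt{-776 + 6 \left(-73\right) \frac{1}{104}} = \sqrt{-776 - \frac{219}{52}} = \sqrt{- \frac{40571}{52}} = \frac{i \sqrt{527423}}{26}$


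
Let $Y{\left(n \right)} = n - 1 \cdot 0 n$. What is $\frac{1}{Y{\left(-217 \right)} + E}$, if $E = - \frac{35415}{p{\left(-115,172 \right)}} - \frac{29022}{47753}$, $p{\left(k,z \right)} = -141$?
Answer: $\frac{2244391}{75327284} \approx 0.029795$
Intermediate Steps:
$Y{\left(n \right)} = n$ ($Y{\left(n \right)} = n - 0 n = n - 0 = n + 0 = n$)
$E = \frac{562360131}{2244391}$ ($E = - \frac{35415}{-141} - \frac{29022}{47753} = \left(-35415\right) \left(- \frac{1}{141}\right) - \frac{29022}{47753} = \frac{11805}{47} - \frac{29022}{47753} = \frac{562360131}{2244391} \approx 250.56$)
$\frac{1}{Y{\left(-217 \right)} + E} = \frac{1}{-217 + \frac{562360131}{2244391}} = \frac{1}{\frac{75327284}{2244391}} = \frac{2244391}{75327284}$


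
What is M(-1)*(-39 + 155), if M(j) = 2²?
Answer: 464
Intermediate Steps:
M(j) = 4
M(-1)*(-39 + 155) = 4*(-39 + 155) = 4*116 = 464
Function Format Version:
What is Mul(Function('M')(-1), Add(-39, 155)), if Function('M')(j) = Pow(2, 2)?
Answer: 464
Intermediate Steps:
Function('M')(j) = 4
Mul(Function('M')(-1), Add(-39, 155)) = Mul(4, Add(-39, 155)) = Mul(4, 116) = 464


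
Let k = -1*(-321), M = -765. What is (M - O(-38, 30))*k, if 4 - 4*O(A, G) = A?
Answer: -497871/2 ≈ -2.4894e+5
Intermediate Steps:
O(A, G) = 1 - A/4
k = 321
(M - O(-38, 30))*k = (-765 - (1 - ¼*(-38)))*321 = (-765 - (1 + 19/2))*321 = (-765 - 1*21/2)*321 = (-765 - 21/2)*321 = -1551/2*321 = -497871/2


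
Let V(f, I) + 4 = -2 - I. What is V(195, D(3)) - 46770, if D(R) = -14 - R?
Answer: -46759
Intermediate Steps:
V(f, I) = -6 - I (V(f, I) = -4 + (-2 - I) = -6 - I)
V(195, D(3)) - 46770 = (-6 - (-14 - 1*3)) - 46770 = (-6 - (-14 - 3)) - 46770 = (-6 - 1*(-17)) - 46770 = (-6 + 17) - 46770 = 11 - 46770 = -46759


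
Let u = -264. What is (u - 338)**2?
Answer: 362404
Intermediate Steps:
(u - 338)**2 = (-264 - 338)**2 = (-602)**2 = 362404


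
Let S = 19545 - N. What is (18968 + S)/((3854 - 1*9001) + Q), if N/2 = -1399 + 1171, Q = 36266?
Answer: 38969/31119 ≈ 1.2523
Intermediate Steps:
N = -456 (N = 2*(-1399 + 1171) = 2*(-228) = -456)
S = 20001 (S = 19545 - 1*(-456) = 19545 + 456 = 20001)
(18968 + S)/((3854 - 1*9001) + Q) = (18968 + 20001)/((3854 - 1*9001) + 36266) = 38969/((3854 - 9001) + 36266) = 38969/(-5147 + 36266) = 38969/31119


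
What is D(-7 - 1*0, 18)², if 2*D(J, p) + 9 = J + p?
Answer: 1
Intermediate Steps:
D(J, p) = -9/2 + J/2 + p/2 (D(J, p) = -9/2 + (J + p)/2 = -9/2 + (J/2 + p/2) = -9/2 + J/2 + p/2)
D(-7 - 1*0, 18)² = (-9/2 + (-7 - 1*0)/2 + (½)*18)² = (-9/2 + (-7 + 0)/2 + 9)² = (-9/2 + (½)*(-7) + 9)² = (-9/2 - 7/2 + 9)² = 1² = 1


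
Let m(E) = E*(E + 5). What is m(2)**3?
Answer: 2744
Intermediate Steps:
m(E) = E*(5 + E)
m(2)**3 = (2*(5 + 2))**3 = (2*7)**3 = 14**3 = 2744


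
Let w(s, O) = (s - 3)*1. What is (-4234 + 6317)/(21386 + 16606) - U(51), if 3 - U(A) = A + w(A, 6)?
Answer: 3649315/37992 ≈ 96.055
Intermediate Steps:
w(s, O) = -3 + s (w(s, O) = (-3 + s)*1 = -3 + s)
U(A) = 6 - 2*A (U(A) = 3 - (A + (-3 + A)) = 3 - (-3 + 2*A) = 3 + (3 - 2*A) = 6 - 2*A)
(-4234 + 6317)/(21386 + 16606) - U(51) = (-4234 + 6317)/(21386 + 16606) - (6 - 2*51) = 2083/37992 - (6 - 102) = 2083*(1/37992) - 1*(-96) = 2083/37992 + 96 = 3649315/37992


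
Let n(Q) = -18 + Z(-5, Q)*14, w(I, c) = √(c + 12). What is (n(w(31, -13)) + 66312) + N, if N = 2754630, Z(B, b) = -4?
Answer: 2820868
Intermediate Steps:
w(I, c) = √(12 + c)
n(Q) = -74 (n(Q) = -18 - 4*14 = -18 - 56 = -74)
(n(w(31, -13)) + 66312) + N = (-74 + 66312) + 2754630 = 66238 + 2754630 = 2820868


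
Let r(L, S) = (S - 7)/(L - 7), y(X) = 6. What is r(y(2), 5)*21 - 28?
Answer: 14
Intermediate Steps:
r(L, S) = (-7 + S)/(-7 + L)
r(y(2), 5)*21 - 28 = ((-7 + 5)/(-7 + 6))*21 - 28 = (-2/(-1))*21 - 28 = -1*(-2)*21 - 28 = 2*21 - 28 = 42 - 28 = 14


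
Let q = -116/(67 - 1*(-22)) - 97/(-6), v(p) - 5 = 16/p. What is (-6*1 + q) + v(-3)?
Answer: 4555/534 ≈ 8.5300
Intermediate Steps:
v(p) = 5 + 16/p
q = 7937/534 (q = -116/(67 + 22) - 97*(-⅙) = -116/89 + 97/6 = 7937/534 ≈ 14.863)
(-6*1 + q) + v(-3) = (-6*1 + 7937/534) + (5 + 16/(-3)) = (-6 + 7937/534) + (5 + 16*(-⅓)) = 4733/534 + (5 - 16/3) = 4733/534 - ⅓ = 4555/534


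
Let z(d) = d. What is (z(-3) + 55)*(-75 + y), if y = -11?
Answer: -4472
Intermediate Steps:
(z(-3) + 55)*(-75 + y) = (-3 + 55)*(-75 - 11) = 52*(-86) = -4472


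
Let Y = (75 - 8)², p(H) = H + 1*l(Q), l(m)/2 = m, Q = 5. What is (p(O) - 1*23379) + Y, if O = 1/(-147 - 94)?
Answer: -4550081/241 ≈ -18880.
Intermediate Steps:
O = -1/241 (O = 1/(-241) = -1/241 ≈ -0.0041494)
l(m) = 2*m
p(H) = 10 + H (p(H) = H + 1*(2*5) = H + 1*10 = H + 10 = 10 + H)
Y = 4489 (Y = 67² = 4489)
(p(O) - 1*23379) + Y = ((10 - 1/241) - 1*23379) + 4489 = (2409/241 - 23379) + 4489 = -5631930/241 + 4489 = -4550081/241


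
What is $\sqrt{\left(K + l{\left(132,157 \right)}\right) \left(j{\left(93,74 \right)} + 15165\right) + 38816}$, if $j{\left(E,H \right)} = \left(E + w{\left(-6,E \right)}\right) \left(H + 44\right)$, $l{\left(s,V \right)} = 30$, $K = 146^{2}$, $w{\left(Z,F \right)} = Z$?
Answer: $\sqrt{542888942} \approx 23300.0$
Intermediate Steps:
$K = 21316$
$j{\left(E,H \right)} = \left(-6 + E\right) \left(44 + H\right)$ ($j{\left(E,H \right)} = \left(E - 6\right) \left(H + 44\right) = \left(-6 + E\right) \left(44 + H\right)$)
$\sqrt{\left(K + l{\left(132,157 \right)}\right) \left(j{\left(93,74 \right)} + 15165\right) + 38816} = \sqrt{\left(21316 + 30\right) \left(\left(-264 - 444 + 44 \cdot 93 + 93 \cdot 74\right) + 15165\right) + 38816} = \sqrt{21346 \left(\left(-264 - 444 + 4092 + 6882\right) + 15165\right) + 38816} = \sqrt{21346 \left(10266 + 15165\right) + 38816} = \sqrt{21346 \cdot 25431 + 38816} = \sqrt{542850126 + 38816} = \sqrt{542888942}$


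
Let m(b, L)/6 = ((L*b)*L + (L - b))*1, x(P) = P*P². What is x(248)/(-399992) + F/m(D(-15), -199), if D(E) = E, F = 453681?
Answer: -2273389347125/59418711602 ≈ -38.260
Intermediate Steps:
x(P) = P³
m(b, L) = -6*b + 6*L + 6*b*L² (m(b, L) = 6*(((L*b)*L + (L - b))*1) = 6*((b*L² + (L - b))*1) = 6*((L - b + b*L²)*1) = 6*(L - b + b*L²) = -6*b + 6*L + 6*b*L²)
x(248)/(-399992) + F/m(D(-15), -199) = 248³/(-399992) + 453681/(-6*(-15) + 6*(-199) + 6*(-15)*(-199)²) = 15252992*(-1/399992) + 453681/(90 - 1194 + 6*(-15)*39601) = -1906624/49999 + 453681/(90 - 1194 - 3564090) = -1906624/49999 + 453681/(-3565194) = -1906624/49999 + 453681*(-1/3565194) = -1906624/49999 - 151227/1188398 = -2273389347125/59418711602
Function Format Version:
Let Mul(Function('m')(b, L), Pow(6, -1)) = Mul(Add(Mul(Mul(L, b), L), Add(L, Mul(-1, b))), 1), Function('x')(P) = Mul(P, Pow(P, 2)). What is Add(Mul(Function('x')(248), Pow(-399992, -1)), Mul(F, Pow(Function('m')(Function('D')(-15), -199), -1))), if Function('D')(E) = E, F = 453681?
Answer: Rational(-2273389347125, 59418711602) ≈ -38.260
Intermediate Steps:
Function('x')(P) = Pow(P, 3)
Function('m')(b, L) = Add(Mul(-6, b), Mul(6, L), Mul(6, b, Pow(L, 2))) (Function('m')(b, L) = Mul(6, Mul(Add(Mul(Mul(L, b), L), Add(L, Mul(-1, b))), 1)) = Mul(6, Mul(Add(Mul(b, Pow(L, 2)), Add(L, Mul(-1, b))), 1)) = Mul(6, Mul(Add(L, Mul(-1, b), Mul(b, Pow(L, 2))), 1)) = Mul(6, Add(L, Mul(-1, b), Mul(b, Pow(L, 2)))) = Add(Mul(-6, b), Mul(6, L), Mul(6, b, Pow(L, 2))))
Add(Mul(Function('x')(248), Pow(-399992, -1)), Mul(F, Pow(Function('m')(Function('D')(-15), -199), -1))) = Add(Mul(Pow(248, 3), Pow(-399992, -1)), Mul(453681, Pow(Add(Mul(-6, -15), Mul(6, -199), Mul(6, -15, Pow(-199, 2))), -1))) = Add(Mul(15252992, Rational(-1, 399992)), Mul(453681, Pow(Add(90, -1194, Mul(6, -15, 39601)), -1))) = Add(Rational(-1906624, 49999), Mul(453681, Pow(Add(90, -1194, -3564090), -1))) = Add(Rational(-1906624, 49999), Mul(453681, Pow(-3565194, -1))) = Add(Rational(-1906624, 49999), Mul(453681, Rational(-1, 3565194))) = Add(Rational(-1906624, 49999), Rational(-151227, 1188398)) = Rational(-2273389347125, 59418711602)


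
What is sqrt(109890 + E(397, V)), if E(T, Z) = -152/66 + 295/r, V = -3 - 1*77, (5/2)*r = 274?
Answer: sqrt(8984392455027)/9042 ≈ 331.50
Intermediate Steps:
r = 548/5 (r = (2/5)*274 = 548/5 ≈ 109.60)
V = -80 (V = -3 - 77 = -80)
E(T, Z) = 7027/18084 (E(T, Z) = -152/66 + 295/(548/5) = -152*1/66 + 295*(5/548) = -76/33 + 1475/548 = 7027/18084)
sqrt(109890 + E(397, V)) = sqrt(109890 + 7027/18084) = sqrt(1987257787/18084) = sqrt(8984392455027)/9042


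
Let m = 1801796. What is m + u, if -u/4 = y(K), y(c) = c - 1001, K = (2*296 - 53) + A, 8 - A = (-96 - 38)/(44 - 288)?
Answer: 110020466/61 ≈ 1.8036e+6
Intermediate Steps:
A = 909/122 (A = 8 - (-96 - 38)/(44 - 288) = 8 - (-134)/(-244) = 8 - (-134)*(-1)/244 = 8 - 1*67/122 = 8 - 67/122 = 909/122 ≈ 7.4508)
K = 66667/122 (K = (2*296 - 53) + 909/122 = (592 - 53) + 909/122 = 539 + 909/122 = 66667/122 ≈ 546.45)
y(c) = -1001 + c
u = 110910/61 (u = -4*(-1001 + 66667/122) = -4*(-55455/122) = 110910/61 ≈ 1818.2)
m + u = 1801796 + 110910/61 = 110020466/61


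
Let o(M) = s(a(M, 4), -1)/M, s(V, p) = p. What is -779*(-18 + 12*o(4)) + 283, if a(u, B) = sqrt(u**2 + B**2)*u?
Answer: 16642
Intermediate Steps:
a(u, B) = u*sqrt(B**2 + u**2) (a(u, B) = sqrt(B**2 + u**2)*u = u*sqrt(B**2 + u**2))
o(M) = -1/M
-779*(-18 + 12*o(4)) + 283 = -779*(-18 + 12*(-1/4)) + 283 = -779*(-18 - 3) + 283 = -779*(-21) + 283 = 16359 + 283 = 16642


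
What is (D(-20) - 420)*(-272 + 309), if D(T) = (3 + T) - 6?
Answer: -16391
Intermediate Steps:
D(T) = -3 + T
(D(-20) - 420)*(-272 + 309) = ((-3 - 20) - 420)*(-272 + 309) = (-23 - 420)*37 = -443*37 = -16391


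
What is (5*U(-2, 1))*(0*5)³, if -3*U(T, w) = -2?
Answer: 0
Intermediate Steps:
U(T, w) = ⅔ (U(T, w) = -⅓*(-2) = ⅔)
(5*U(-2, 1))*(0*5)³ = (5*(⅔))*(0*5)³ = (10/3)*0³ = (10/3)*0 = 0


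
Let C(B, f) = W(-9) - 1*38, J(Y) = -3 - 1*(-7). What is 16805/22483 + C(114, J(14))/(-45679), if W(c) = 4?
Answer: 45200001/60411821 ≈ 0.74820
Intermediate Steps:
J(Y) = 4 (J(Y) = -3 + 7 = 4)
C(B, f) = -34 (C(B, f) = 4 - 1*38 = 4 - 38 = -34)
16805/22483 + C(114, J(14))/(-45679) = 16805/22483 - 34/(-45679) = 16805*(1/22483) - 34*(-1/45679) = 16805/22483 + 2/2687 = 45200001/60411821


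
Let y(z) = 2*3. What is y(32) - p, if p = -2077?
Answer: 2083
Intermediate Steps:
y(z) = 6
y(32) - p = 6 - 1*(-2077) = 6 + 2077 = 2083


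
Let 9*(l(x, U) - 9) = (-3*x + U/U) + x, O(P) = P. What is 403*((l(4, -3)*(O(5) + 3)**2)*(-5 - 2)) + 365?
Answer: -13356971/9 ≈ -1.4841e+6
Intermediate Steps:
l(x, U) = 82/9 - 2*x/9 (l(x, U) = 9 + ((-3*x + U/U) + x)/9 = 9 + ((-3*x + 1) + x)/9 = 9 + ((1 - 3*x) + x)/9 = 9 + (1 - 2*x)/9 = 9 + (1/9 - 2*x/9) = 82/9 - 2*x/9)
403*((l(4, -3)*(O(5) + 3)**2)*(-5 - 2)) + 365 = 403*(((82/9 - 2/9*4)*(5 + 3)**2)*(-5 - 2)) + 365 = 403*(((82/9 - 8/9)*8**2)*(-7)) + 365 = 403*(((74/9)*64)*(-7)) + 365 = 403*((4736/9)*(-7)) + 365 = 403*(-33152/9) + 365 = -13360256/9 + 365 = -13356971/9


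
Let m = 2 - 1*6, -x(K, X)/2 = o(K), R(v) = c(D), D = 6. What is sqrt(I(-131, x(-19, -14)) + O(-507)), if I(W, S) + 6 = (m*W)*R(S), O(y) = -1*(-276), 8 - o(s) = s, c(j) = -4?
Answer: I*sqrt(1826) ≈ 42.732*I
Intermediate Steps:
o(s) = 8 - s
R(v) = -4
x(K, X) = -16 + 2*K (x(K, X) = -2*(8 - K) = -16 + 2*K)
m = -4 (m = 2 - 6 = -4)
O(y) = 276
I(W, S) = -6 + 16*W (I(W, S) = -6 - 4*W*(-4) = -6 + 16*W)
sqrt(I(-131, x(-19, -14)) + O(-507)) = sqrt((-6 + 16*(-131)) + 276) = sqrt((-6 - 2096) + 276) = sqrt(-2102 + 276) = sqrt(-1826) = I*sqrt(1826)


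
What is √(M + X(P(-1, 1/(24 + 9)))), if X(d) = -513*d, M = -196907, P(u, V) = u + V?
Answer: I*√23765555/11 ≈ 443.18*I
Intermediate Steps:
P(u, V) = V + u
√(M + X(P(-1, 1/(24 + 9)))) = √(-196907 - 513*(1/(24 + 9) - 1)) = √(-196907 - 513*(1/33 - 1)) = √(-196907 - 513*(-32/33)) = √(-196907 + 5472/11) = √(-2160505/11) = I*√23765555/11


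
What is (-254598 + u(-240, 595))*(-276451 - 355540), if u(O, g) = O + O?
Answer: 161207000298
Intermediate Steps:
u(O, g) = 2*O
(-254598 + u(-240, 595))*(-276451 - 355540) = (-254598 + 2*(-240))*(-276451 - 355540) = (-254598 - 480)*(-631991) = -255078*(-631991) = 161207000298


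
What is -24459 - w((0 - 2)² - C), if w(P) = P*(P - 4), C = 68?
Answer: -28811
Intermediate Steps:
w(P) = P*(-4 + P)
-24459 - w((0 - 2)² - C) = -24459 - ((0 - 2)² - 1*68)*(-4 + ((0 - 2)² - 1*68)) = -24459 - ((-2)² - 68)*(-4 + ((-2)² - 68)) = -24459 - (4 - 68)*(-4 + (4 - 68)) = -24459 - (-64)*(-4 - 64) = -24459 - (-64)*(-68) = -24459 - 1*4352 = -24459 - 4352 = -28811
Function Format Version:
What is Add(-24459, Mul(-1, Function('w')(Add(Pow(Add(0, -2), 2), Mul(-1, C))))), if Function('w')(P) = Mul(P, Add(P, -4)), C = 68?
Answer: -28811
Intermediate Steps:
Function('w')(P) = Mul(P, Add(-4, P))
Add(-24459, Mul(-1, Function('w')(Add(Pow(Add(0, -2), 2), Mul(-1, C))))) = Add(-24459, Mul(-1, Mul(Add(Pow(Add(0, -2), 2), Mul(-1, 68)), Add(-4, Add(Pow(Add(0, -2), 2), Mul(-1, 68)))))) = Add(-24459, Mul(-1, Mul(Add(Pow(-2, 2), -68), Add(-4, Add(Pow(-2, 2), -68))))) = Add(-24459, Mul(-1, Mul(Add(4, -68), Add(-4, Add(4, -68))))) = Add(-24459, Mul(-1, Mul(-64, Add(-4, -64)))) = Add(-24459, Mul(-1, Mul(-64, -68))) = Add(-24459, Mul(-1, 4352)) = Add(-24459, -4352) = -28811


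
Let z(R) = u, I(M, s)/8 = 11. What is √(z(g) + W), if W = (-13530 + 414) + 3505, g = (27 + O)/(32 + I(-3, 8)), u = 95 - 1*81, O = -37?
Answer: I*√9597 ≈ 97.964*I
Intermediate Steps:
I(M, s) = 88 (I(M, s) = 8*11 = 88)
u = 14 (u = 95 - 81 = 14)
g = -1/12 (g = (27 - 37)/(32 + 88) = -10/120 = -10*1/120 = -1/12 ≈ -0.083333)
W = -9611 (W = -13116 + 3505 = -9611)
z(R) = 14
√(z(g) + W) = √(14 - 9611) = √(-9597) = I*√9597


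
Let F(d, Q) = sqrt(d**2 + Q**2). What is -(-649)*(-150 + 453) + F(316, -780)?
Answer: 196647 + 4*sqrt(44266) ≈ 1.9749e+5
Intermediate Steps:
F(d, Q) = sqrt(Q**2 + d**2)
-(-649)*(-150 + 453) + F(316, -780) = -(-649)*(-150 + 453) + sqrt((-780)**2 + 316**2) = -(-649)*303 + sqrt(608400 + 99856) = -1*(-196647) + sqrt(708256) = 196647 + 4*sqrt(44266)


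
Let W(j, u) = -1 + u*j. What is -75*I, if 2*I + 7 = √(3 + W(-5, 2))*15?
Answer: 525/2 - 1125*I*√2 ≈ 262.5 - 1591.0*I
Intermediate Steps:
W(j, u) = -1 + j*u
I = -7/2 + 15*I*√2 (I = -7/2 + (√(3 + (-1 - 5*2))*15)/2 = -7/2 + (√(3 + (-1 - 10))*15)/2 = -7/2 + (√(3 - 11)*15)/2 = -7/2 + (√(-8)*15)/2 = -7/2 + ((2*I*√2)*15)/2 = -7/2 + (30*I*√2)/2 = -7/2 + 15*I*√2 ≈ -3.5 + 21.213*I)
-75*I = -75*(-7/2 + 15*I*√2) = 525/2 - 1125*I*√2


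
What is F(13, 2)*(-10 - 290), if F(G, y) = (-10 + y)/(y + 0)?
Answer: 1200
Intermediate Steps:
F(G, y) = (-10 + y)/y
F(13, 2)*(-10 - 290) = ((-10 + 2)/2)*(-10 - 290) = ((½)*(-8))*(-300) = -4*(-300) = 1200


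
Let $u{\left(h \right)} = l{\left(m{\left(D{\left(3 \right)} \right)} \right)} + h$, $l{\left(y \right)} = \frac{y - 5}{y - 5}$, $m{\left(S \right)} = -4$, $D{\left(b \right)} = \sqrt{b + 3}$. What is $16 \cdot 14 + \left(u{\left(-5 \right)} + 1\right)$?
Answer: $221$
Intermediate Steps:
$D{\left(b \right)} = \sqrt{3 + b}$
$l{\left(y \right)} = 1$ ($l{\left(y \right)} = \frac{-5 + y}{-5 + y} = 1$)
$u{\left(h \right)} = 1 + h$
$16 \cdot 14 + \left(u{\left(-5 \right)} + 1\right) = 16 \cdot 14 + \left(\left(1 - 5\right) + 1\right) = 224 + \left(-4 + 1\right) = 224 - 3 = 221$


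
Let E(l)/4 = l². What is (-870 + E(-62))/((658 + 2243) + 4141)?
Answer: 7253/3521 ≈ 2.0599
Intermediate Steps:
E(l) = 4*l²
(-870 + E(-62))/((658 + 2243) + 4141) = (-870 + 4*(-62)²)/((658 + 2243) + 4141) = (-870 + 4*3844)/(2901 + 4141) = (-870 + 15376)/7042 = 14506*(1/7042) = 7253/3521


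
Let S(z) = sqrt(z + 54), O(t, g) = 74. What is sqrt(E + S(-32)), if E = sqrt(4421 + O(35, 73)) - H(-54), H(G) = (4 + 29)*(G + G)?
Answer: sqrt(3564 + sqrt(22) + sqrt(4495)) ≈ 60.297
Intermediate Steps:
H(G) = 66*G (H(G) = 33*(2*G) = 66*G)
E = 3564 + sqrt(4495) (E = sqrt(4421 + 74) - 66*(-54) = sqrt(4495) - 1*(-3564) = sqrt(4495) + 3564 = 3564 + sqrt(4495) ≈ 3631.0)
S(z) = sqrt(54 + z)
sqrt(E + S(-32)) = sqrt((3564 + sqrt(4495)) + sqrt(54 - 32)) = sqrt((3564 + sqrt(4495)) + sqrt(22)) = sqrt(3564 + sqrt(22) + sqrt(4495))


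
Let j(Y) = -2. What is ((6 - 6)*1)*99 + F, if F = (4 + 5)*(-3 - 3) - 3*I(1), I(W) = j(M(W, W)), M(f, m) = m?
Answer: -48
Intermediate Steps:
I(W) = -2
F = -48 (F = (4 + 5)*(-3 - 3) - 3*(-2) = 9*(-6) + 6 = -54 + 6 = -48)
((6 - 6)*1)*99 + F = ((6 - 6)*1)*99 - 48 = (0*1)*99 - 48 = 0*99 - 48 = 0 - 48 = -48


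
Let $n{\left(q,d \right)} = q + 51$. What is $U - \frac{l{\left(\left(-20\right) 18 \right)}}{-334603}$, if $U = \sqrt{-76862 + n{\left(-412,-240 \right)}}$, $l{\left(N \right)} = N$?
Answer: $- \frac{360}{334603} + i \sqrt{77223} \approx -0.0010759 + 277.89 i$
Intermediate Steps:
$n{\left(q,d \right)} = 51 + q$
$U = i \sqrt{77223}$ ($U = \sqrt{-76862 + \left(51 - 412\right)} = \sqrt{-76862 - 361} = \sqrt{-77223} = i \sqrt{77223} \approx 277.89 i$)
$U - \frac{l{\left(\left(-20\right) 18 \right)}}{-334603} = i \sqrt{77223} - \frac{\left(-20\right) 18}{-334603} = i \sqrt{77223} - \left(-360\right) \left(- \frac{1}{334603}\right) = i \sqrt{77223} - \frac{360}{334603} = - \frac{360}{334603} + i \sqrt{77223}$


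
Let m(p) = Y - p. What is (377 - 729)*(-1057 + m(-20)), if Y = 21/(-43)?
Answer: 15703424/43 ≈ 3.6520e+5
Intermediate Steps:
Y = -21/43 (Y = 21*(-1/43) = -21/43 ≈ -0.48837)
m(p) = -21/43 - p
(377 - 729)*(-1057 + m(-20)) = (377 - 729)*(-1057 + (-21/43 - 1*(-20))) = -352*(-1057 + (-21/43 + 20)) = -352*(-1057 + 839/43) = -352*(-44612/43) = 15703424/43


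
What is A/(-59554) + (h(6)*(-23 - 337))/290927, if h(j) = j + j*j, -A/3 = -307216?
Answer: -19216624584/1237561897 ≈ -15.528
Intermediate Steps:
A = 921648 (A = -3*(-307216) = 921648)
h(j) = j + j²
A/(-59554) + (h(6)*(-23 - 337))/290927 = 921648/(-59554) + ((6*(1 + 6))*(-23 - 337))/290927 = 921648*(-1/59554) + ((6*7)*(-360))*(1/290927) = -460824/29777 + (42*(-360))*(1/290927) = -460824/29777 - 15120*1/290927 = -460824/29777 - 2160/41561 = -19216624584/1237561897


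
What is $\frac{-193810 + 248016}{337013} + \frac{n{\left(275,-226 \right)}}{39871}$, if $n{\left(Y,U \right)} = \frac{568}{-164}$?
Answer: $\frac{88563288620}{550918858243} \approx 0.16076$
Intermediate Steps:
$n{\left(Y,U \right)} = - \frac{142}{41}$ ($n{\left(Y,U \right)} = 568 \left(- \frac{1}{164}\right) = - \frac{142}{41}$)
$\frac{-193810 + 248016}{337013} + \frac{n{\left(275,-226 \right)}}{39871} = \frac{-193810 + 248016}{337013} - \frac{142}{41 \cdot 39871} = 54206 \cdot \frac{1}{337013} - \frac{142}{1634711} = \frac{54206}{337013} - \frac{142}{1634711} = \frac{88563288620}{550918858243}$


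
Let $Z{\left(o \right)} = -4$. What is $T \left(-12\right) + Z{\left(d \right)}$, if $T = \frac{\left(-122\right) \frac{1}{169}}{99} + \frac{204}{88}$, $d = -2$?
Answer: $- \frac{176962}{5577} \approx -31.731$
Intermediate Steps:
$T = \frac{77327}{33462}$ ($T = \left(-122\right) \frac{1}{169} \cdot \frac{1}{99} + 204 \cdot \frac{1}{88} = \left(- \frac{122}{169}\right) \frac{1}{99} + \frac{51}{22} = - \frac{122}{16731} + \frac{51}{22} = \frac{77327}{33462} \approx 2.3109$)
$T \left(-12\right) + Z{\left(d \right)} = \frac{77327}{33462} \left(-12\right) - 4 = - \frac{154654}{5577} - 4 = - \frac{176962}{5577}$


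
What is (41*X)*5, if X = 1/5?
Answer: 41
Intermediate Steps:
X = ⅕ ≈ 0.20000
(41*X)*5 = (41*(⅕))*5 = (41/5)*5 = 41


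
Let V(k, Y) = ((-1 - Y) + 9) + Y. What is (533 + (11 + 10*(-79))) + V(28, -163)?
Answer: -238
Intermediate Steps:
V(k, Y) = 8 (V(k, Y) = (8 - Y) + Y = 8)
(533 + (11 + 10*(-79))) + V(28, -163) = (533 + (11 + 10*(-79))) + 8 = (533 + (11 - 790)) + 8 = (533 - 779) + 8 = -246 + 8 = -238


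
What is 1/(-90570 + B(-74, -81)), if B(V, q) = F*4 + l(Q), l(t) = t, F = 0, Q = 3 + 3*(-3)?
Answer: -1/90576 ≈ -1.1040e-5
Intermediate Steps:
Q = -6 (Q = 3 - 9 = -6)
B(V, q) = -6 (B(V, q) = 0*4 - 6 = 0 - 6 = -6)
1/(-90570 + B(-74, -81)) = 1/(-90570 - 6) = 1/(-90576) = -1/90576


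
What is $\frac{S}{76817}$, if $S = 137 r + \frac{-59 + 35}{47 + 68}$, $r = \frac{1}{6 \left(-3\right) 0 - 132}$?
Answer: $- \frac{18923}{1166082060} \approx -1.6228 \cdot 10^{-5}$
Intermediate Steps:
$r = - \frac{1}{132}$ ($r = \frac{1}{\left(-18\right) 0 - 132} = \frac{1}{0 - 132} = \frac{1}{-132} = - \frac{1}{132} \approx -0.0075758$)
$S = - \frac{18923}{15180}$ ($S = 137 \left(- \frac{1}{132}\right) + \frac{-59 + 35}{47 + 68} = - \frac{137}{132} - \frac{24}{115} = - \frac{18923}{15180} \approx -1.2466$)
$\frac{S}{76817} = - \frac{18923}{15180 \cdot 76817} = \left(- \frac{18923}{15180}\right) \frac{1}{76817} = - \frac{18923}{1166082060}$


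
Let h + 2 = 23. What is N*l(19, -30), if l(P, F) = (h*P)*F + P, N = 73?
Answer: -872423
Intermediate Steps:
h = 21 (h = -2 + 23 = 21)
l(P, F) = P + 21*F*P (l(P, F) = (21*P)*F + P = 21*F*P + P = P + 21*F*P)
N*l(19, -30) = 73*(19*(1 + 21*(-30))) = 73*(19*(1 - 630)) = 73*(19*(-629)) = 73*(-11951) = -872423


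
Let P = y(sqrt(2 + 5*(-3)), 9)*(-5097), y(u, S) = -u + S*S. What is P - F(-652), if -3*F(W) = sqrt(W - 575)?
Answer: -412857 + 5097*I*sqrt(13) + I*sqrt(1227)/3 ≈ -4.1286e+5 + 18389.0*I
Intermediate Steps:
F(W) = -sqrt(-575 + W)/3 (F(W) = -sqrt(W - 575)/3 = -sqrt(-575 + W)/3)
y(u, S) = S**2 - u (y(u, S) = -u + S**2 = S**2 - u)
P = -412857 + 5097*I*sqrt(13) (P = (9**2 - sqrt(2 + 5*(-3)))*(-5097) = (81 - sqrt(2 - 15))*(-5097) = (81 - sqrt(-13))*(-5097) = (81 - I*sqrt(13))*(-5097) = -412857 + 5097*I*sqrt(13) ≈ -4.1286e+5 + 18378.0*I)
P - F(-652) = (-412857 + 5097*I*sqrt(13)) - (-1)*sqrt(-575 - 652)/3 = (-412857 + 5097*I*sqrt(13)) - (-1)*sqrt(-1227)/3 = (-412857 + 5097*I*sqrt(13)) - (-1)*I*sqrt(1227)/3 = (-412857 + 5097*I*sqrt(13)) + I*sqrt(1227)/3 = -412857 + 5097*I*sqrt(13) + I*sqrt(1227)/3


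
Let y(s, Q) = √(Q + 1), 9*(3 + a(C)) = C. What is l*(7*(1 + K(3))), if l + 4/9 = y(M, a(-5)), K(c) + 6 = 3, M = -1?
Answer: 56/9 - 14*I*√23/3 ≈ 6.2222 - 22.381*I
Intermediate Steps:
a(C) = -3 + C/9
K(c) = -3 (K(c) = -6 + 3 = -3)
y(s, Q) = √(1 + Q)
l = -4/9 + I*√23/3 (l = -4/9 + √(1 + (-3 + (⅑)*(-5))) = -4/9 + √(1 + (-3 - 5/9)) = -4/9 + √(1 - 32/9) = -4/9 + √(-23/9) = -4/9 + I*√23/3 ≈ -0.44444 + 1.5986*I)
l*(7*(1 + K(3))) = (-4/9 + I*√23/3)*(7*(1 - 3)) = (-4/9 + I*√23/3)*(7*(-2)) = (-4/9 + I*√23/3)*(-14) = 56/9 - 14*I*√23/3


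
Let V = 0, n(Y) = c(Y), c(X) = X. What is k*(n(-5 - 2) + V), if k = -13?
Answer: 91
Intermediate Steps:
n(Y) = Y
k*(n(-5 - 2) + V) = -13*((-5 - 2) + 0) = -13*(-7 + 0) = -13*(-7) = 91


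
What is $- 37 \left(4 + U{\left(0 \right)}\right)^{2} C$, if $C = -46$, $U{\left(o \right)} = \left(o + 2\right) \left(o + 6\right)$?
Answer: $435712$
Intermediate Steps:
$U{\left(o \right)} = \left(2 + o\right) \left(6 + o\right)$
$- 37 \left(4 + U{\left(0 \right)}\right)^{2} C = - 37 \left(4 + \left(12 + 0^{2} + 8 \cdot 0\right)\right)^{2} \left(-46\right) = - 37 \left(4 + \left(12 + 0 + 0\right)\right)^{2} \left(-46\right) = - 37 \left(4 + 12\right)^{2} \left(-46\right) = - 37 \cdot 16^{2} \left(-46\right) = \left(-37\right) 256 \left(-46\right) = \left(-9472\right) \left(-46\right) = 435712$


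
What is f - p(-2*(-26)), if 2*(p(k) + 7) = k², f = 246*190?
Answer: 45395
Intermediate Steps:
f = 46740
p(k) = -7 + k²/2
f - p(-2*(-26)) = 46740 - (-7 + (-2*(-26))²/2) = 46740 - (-7 + (½)*52²) = 46740 - (-7 + (½)*2704) = 46740 - (-7 + 1352) = 46740 - 1*1345 = 46740 - 1345 = 45395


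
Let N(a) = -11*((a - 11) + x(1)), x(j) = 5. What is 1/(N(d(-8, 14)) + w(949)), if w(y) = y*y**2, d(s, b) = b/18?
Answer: 9/7692033658 ≈ 1.1700e-9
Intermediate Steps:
d(s, b) = b/18 (d(s, b) = b*(1/18) = b/18)
N(a) = 66 - 11*a (N(a) = -11*((a - 11) + 5) = -11*((-11 + a) + 5) = -11*(-6 + a) = 66 - 11*a)
w(y) = y**3
1/(N(d(-8, 14)) + w(949)) = 1/((66 - 11*14/18) + 949**3) = 1/((66 - 11*7/9) + 854670349) = 1/((66 - 77/9) + 854670349) = 1/(517/9 + 854670349) = 1/(7692033658/9) = 9/7692033658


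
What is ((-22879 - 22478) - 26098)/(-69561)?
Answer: 71455/69561 ≈ 1.0272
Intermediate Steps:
((-22879 - 22478) - 26098)/(-69561) = (-45357 - 26098)*(-1/69561) = -71455*(-1/69561) = 71455/69561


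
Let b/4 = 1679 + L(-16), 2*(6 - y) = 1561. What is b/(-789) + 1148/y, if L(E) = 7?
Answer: -4086000/407387 ≈ -10.030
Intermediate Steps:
y = -1549/2 (y = 6 - 1/2*1561 = 6 - 1561/2 = -1549/2 ≈ -774.50)
b = 6744 (b = 4*(1679 + 7) = 4*1686 = 6744)
b/(-789) + 1148/y = 6744/(-789) + 1148/(-1549/2) = 6744*(-1/789) + 1148*(-2/1549) = -2248/263 - 2296/1549 = -4086000/407387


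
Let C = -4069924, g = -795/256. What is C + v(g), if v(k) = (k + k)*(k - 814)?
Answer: -133196972327/32768 ≈ -4.0648e+6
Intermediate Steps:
g = -795/256 (g = -795*1/256 = -795/256 ≈ -3.1055)
v(k) = 2*k*(-814 + k) (v(k) = (2*k)*(-814 + k) = 2*k*(-814 + k))
C + v(g) = -4069924 + 2*(-795/256)*(-814 - 795/256) = -4069924 + 2*(-795/256)*(-209179/256) = -4069924 + 166297305/32768 = -133196972327/32768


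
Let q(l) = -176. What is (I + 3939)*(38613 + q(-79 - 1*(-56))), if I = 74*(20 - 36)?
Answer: 105893935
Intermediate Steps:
I = -1184 (I = 74*(-16) = -1184)
(I + 3939)*(38613 + q(-79 - 1*(-56))) = (-1184 + 3939)*(38613 - 176) = 2755*38437 = 105893935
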